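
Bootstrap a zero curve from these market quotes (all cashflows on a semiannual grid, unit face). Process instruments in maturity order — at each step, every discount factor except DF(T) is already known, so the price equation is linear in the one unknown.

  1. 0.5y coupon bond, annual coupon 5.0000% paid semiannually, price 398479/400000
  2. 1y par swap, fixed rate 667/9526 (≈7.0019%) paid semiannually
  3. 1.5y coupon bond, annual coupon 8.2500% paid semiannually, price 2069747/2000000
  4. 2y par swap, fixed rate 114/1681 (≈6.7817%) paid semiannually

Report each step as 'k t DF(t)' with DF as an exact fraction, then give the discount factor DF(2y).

step 1 [0.5y] bond c/2=1/40: DF=(398479/400000 − 1/40·(0))/(1+1/40) = 9719/10000 ≈ 0.971900
step 2 [1y] swap r/2=667/19052: DF=(1 − 667/19052·(0.971900))/(1+667/19052) = 9333/10000 ≈ 0.933300
step 3 [1.5y] bond c/2=33/800: DF=(2069747/2000000 − 33/800·(0.971900+0.933300))/(1+33/800) = 574/625 ≈ 0.918400
step 4 [2y] swap r/2=57/1681: DF=(1 − 57/1681·(0.971900+0.933300+0.918400))/(1+57/1681) = 4373/5000 ≈ 0.874600

1 1/2 9719/10000
2 1 9333/10000
3 3/2 574/625
4 2 4373/5000
DF(2y) = 4373/5000 ≈ 0.874600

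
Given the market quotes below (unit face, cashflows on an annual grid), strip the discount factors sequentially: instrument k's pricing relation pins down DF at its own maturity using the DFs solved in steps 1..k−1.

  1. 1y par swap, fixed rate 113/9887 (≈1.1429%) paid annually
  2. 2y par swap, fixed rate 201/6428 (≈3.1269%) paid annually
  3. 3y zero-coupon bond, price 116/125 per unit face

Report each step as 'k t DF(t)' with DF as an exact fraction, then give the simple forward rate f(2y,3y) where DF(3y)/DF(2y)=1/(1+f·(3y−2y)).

1 1 9887/10000
2 2 9397/10000
3 3 116/125
f(2y,3y) = ((9397/10000)/(116/125) − 1)/(1) = 117/9280 ≈ 1.2608%

step 1 [1y] swap r/1=113/9887: DF=(1 − 113/9887·(0))/(1+113/9887) = 9887/10000 ≈ 0.988700
step 2 [2y] swap r/1=201/6428: DF=(1 − 201/6428·(0.988700))/(1+201/6428) = 9397/10000 ≈ 0.939700
step 3 [3y] zero: DF = P = 116/125 ≈ 0.928000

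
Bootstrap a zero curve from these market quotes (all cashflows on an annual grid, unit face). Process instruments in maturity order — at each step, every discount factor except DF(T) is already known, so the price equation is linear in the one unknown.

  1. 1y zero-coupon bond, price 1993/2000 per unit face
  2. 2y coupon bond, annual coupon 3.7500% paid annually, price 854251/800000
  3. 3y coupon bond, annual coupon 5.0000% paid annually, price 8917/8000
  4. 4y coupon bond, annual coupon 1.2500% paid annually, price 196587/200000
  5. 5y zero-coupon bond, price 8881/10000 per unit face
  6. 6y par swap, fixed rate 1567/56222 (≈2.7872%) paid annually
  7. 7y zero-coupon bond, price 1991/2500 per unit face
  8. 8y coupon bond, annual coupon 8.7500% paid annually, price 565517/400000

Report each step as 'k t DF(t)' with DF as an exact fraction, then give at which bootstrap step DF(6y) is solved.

step 1 [1y] zero: DF = P = 1993/2000 ≈ 0.996500
step 2 [2y] bond c/1=3/80: DF=(854251/800000 − 3/80·(0.996500))/(1+3/80) = 2483/2500 ≈ 0.993200
step 3 [3y] bond c/1=1/20: DF=(8917/8000 − 1/20·(0.996500+0.993200))/(1+1/20) = 2417/2500 ≈ 0.966800
step 4 [4y] bond c/1=1/80: DF=(196587/200000 − 1/80·(0.996500+0.993200+0.966800))/(1+1/80) = 9343/10000 ≈ 0.934300
step 5 [5y] zero: DF = P = 8881/10000 ≈ 0.888100
step 6 [6y] swap r/1=1567/56222: DF=(1 − 1567/56222·(0.996500+0.993200+0.966800+0.934300+0.888100))/(1+1567/56222) = 8433/10000 ≈ 0.843300
step 7 [7y] zero: DF = P = 1991/2500 ≈ 0.796400
step 8 [8y] bond c/1=7/80: DF=(565517/400000 − 7/80·(0.996500+0.993200+0.966800+0.934300+0.888100+0.843300+0.796400))/(1+7/80) = 1959/2500 ≈ 0.783600

1 1 1993/2000
2 2 2483/2500
3 3 2417/2500
4 4 9343/10000
5 5 8881/10000
6 6 8433/10000
7 7 1991/2500
8 8 1959/2500
DF(6y) is solved at step 6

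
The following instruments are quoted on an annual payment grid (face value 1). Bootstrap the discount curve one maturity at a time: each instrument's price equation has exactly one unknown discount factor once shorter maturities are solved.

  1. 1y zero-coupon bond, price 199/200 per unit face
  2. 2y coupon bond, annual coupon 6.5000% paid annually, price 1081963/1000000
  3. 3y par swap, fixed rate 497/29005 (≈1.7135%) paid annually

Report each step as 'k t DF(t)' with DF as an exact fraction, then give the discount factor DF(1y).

1 1 199/200
2 2 597/625
3 3 9503/10000
DF(1y) = 199/200 ≈ 0.995000

step 1 [1y] zero: DF = P = 199/200 ≈ 0.995000
step 2 [2y] bond c/1=13/200: DF=(1081963/1000000 − 13/200·(0.995000))/(1+13/200) = 597/625 ≈ 0.955200
step 3 [3y] swap r/1=497/29005: DF=(1 − 497/29005·(0.995000+0.955200))/(1+497/29005) = 9503/10000 ≈ 0.950300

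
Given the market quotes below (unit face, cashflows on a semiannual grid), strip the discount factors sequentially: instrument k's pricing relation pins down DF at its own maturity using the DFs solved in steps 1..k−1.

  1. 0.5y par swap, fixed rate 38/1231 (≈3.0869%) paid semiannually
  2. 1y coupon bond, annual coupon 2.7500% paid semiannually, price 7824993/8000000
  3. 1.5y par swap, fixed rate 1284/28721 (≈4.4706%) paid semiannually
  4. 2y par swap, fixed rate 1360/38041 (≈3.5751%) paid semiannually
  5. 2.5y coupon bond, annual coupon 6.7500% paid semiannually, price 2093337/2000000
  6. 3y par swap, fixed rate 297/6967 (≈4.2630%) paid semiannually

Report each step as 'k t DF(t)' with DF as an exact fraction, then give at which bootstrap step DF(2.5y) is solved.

1 1/2 1231/1250
2 1 1903/2000
3 3/2 4679/5000
4 2 233/250
5 5/2 8883/10000
6 3 2203/2500
DF(2.5y) is solved at step 5

step 1 [0.5y] swap r/2=19/1231: DF=(1 − 19/1231·(0))/(1+19/1231) = 1231/1250 ≈ 0.984800
step 2 [1y] bond c/2=11/800: DF=(7824993/8000000 − 11/800·(0.984800))/(1+11/800) = 1903/2000 ≈ 0.951500
step 3 [1.5y] swap r/2=642/28721: DF=(1 − 642/28721·(0.984800+0.951500))/(1+642/28721) = 4679/5000 ≈ 0.935800
step 4 [2y] swap r/2=680/38041: DF=(1 − 680/38041·(0.984800+0.951500+0.935800))/(1+680/38041) = 233/250 ≈ 0.932000
step 5 [2.5y] bond c/2=27/800: DF=(2093337/2000000 − 27/800·(0.984800+0.951500+0.935800+0.932000))/(1+27/800) = 8883/10000 ≈ 0.888300
step 6 [3y] swap r/2=297/13934: DF=(1 − 297/13934·(0.984800+0.951500+0.935800+0.932000+0.888300))/(1+297/13934) = 2203/2500 ≈ 0.881200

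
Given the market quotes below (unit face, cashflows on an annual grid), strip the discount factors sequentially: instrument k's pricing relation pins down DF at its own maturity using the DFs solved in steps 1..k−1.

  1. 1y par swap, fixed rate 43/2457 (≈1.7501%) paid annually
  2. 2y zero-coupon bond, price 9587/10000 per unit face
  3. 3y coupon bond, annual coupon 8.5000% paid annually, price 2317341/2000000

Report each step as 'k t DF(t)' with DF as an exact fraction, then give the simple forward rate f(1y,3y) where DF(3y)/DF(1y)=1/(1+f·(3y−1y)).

1 1 2457/2500
2 2 9587/10000
3 3 4579/5000
f(1y,3y) = ((2457/2500)/(4579/5000) − 1)/(2) = 335/9158 ≈ 3.6580%

step 1 [1y] swap r/1=43/2457: DF=(1 − 43/2457·(0))/(1+43/2457) = 2457/2500 ≈ 0.982800
step 2 [2y] zero: DF = P = 9587/10000 ≈ 0.958700
step 3 [3y] bond c/1=17/200: DF=(2317341/2000000 − 17/200·(0.982800+0.958700))/(1+17/200) = 4579/5000 ≈ 0.915800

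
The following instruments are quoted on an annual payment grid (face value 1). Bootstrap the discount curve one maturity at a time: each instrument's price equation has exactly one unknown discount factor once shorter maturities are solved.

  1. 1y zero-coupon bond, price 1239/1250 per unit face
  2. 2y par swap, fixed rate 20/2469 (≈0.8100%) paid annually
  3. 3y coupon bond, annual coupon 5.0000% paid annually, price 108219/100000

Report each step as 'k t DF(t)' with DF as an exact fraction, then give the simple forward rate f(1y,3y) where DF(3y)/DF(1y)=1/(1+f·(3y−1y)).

1 1 1239/1250
2 2 123/125
3 3 4683/5000
f(1y,3y) = ((1239/1250)/(4683/5000) − 1)/(2) = 13/446 ≈ 2.9148%

step 1 [1y] zero: DF = P = 1239/1250 ≈ 0.991200
step 2 [2y] swap r/1=20/2469: DF=(1 − 20/2469·(0.991200))/(1+20/2469) = 123/125 ≈ 0.984000
step 3 [3y] bond c/1=1/20: DF=(108219/100000 − 1/20·(0.991200+0.984000))/(1+1/20) = 4683/5000 ≈ 0.936600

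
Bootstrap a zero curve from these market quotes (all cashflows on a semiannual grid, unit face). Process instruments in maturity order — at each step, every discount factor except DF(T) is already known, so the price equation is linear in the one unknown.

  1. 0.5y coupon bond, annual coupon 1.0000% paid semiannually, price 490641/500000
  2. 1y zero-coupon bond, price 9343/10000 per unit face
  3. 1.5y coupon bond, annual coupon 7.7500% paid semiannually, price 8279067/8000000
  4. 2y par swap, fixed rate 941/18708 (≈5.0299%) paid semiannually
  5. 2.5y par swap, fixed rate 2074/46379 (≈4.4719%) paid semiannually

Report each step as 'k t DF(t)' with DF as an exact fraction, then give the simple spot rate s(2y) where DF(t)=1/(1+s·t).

step 1 [0.5y] bond c/2=1/200: DF=(490641/500000 − 1/200·(0))/(1+1/200) = 2441/2500 ≈ 0.976400
step 2 [1y] zero: DF = P = 9343/10000 ≈ 0.934300
step 3 [1.5y] bond c/2=31/800: DF=(8279067/8000000 − 31/800·(0.976400+0.934300))/(1+31/800) = 37/40 ≈ 0.925000
step 4 [2y] swap r/2=941/37416: DF=(1 − 941/37416·(0.976400+0.934300+0.925000))/(1+941/37416) = 9059/10000 ≈ 0.905900
step 5 [2.5y] swap r/2=1037/46379: DF=(1 − 1037/46379·(0.976400+0.934300+0.925000+0.905900))/(1+1037/46379) = 8963/10000 ≈ 0.896300

1 1/2 2441/2500
2 1 9343/10000
3 3/2 37/40
4 2 9059/10000
5 5/2 8963/10000
s(2y) = (1/(9059/10000) − 1)/(2) = 941/18118 ≈ 5.1937%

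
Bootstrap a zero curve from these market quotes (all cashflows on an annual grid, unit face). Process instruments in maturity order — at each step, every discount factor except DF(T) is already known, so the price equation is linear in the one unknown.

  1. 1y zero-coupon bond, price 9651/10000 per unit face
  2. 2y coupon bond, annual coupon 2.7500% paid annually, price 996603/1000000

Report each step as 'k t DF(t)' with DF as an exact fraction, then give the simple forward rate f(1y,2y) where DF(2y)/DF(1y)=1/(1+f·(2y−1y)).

step 1 [1y] zero: DF = P = 9651/10000 ≈ 0.965100
step 2 [2y] bond c/1=11/400: DF=(996603/1000000 − 11/400·(0.965100))/(1+11/400) = 9441/10000 ≈ 0.944100

1 1 9651/10000
2 2 9441/10000
f(1y,2y) = ((9651/10000)/(9441/10000) − 1)/(1) = 70/3147 ≈ 2.2243%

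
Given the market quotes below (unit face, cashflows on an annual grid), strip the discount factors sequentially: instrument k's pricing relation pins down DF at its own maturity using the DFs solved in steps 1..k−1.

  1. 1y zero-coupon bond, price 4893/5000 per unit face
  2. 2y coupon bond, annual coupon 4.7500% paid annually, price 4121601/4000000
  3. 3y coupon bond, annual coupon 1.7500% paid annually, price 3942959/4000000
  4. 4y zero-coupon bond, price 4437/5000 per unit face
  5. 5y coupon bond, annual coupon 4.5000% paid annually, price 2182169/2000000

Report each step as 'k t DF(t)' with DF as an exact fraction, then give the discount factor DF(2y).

1 1 4893/5000
2 2 9393/10000
3 3 4679/5000
4 4 4437/5000
5 5 883/1000
DF(2y) = 9393/10000 ≈ 0.939300

step 1 [1y] zero: DF = P = 4893/5000 ≈ 0.978600
step 2 [2y] bond c/1=19/400: DF=(4121601/4000000 − 19/400·(0.978600))/(1+19/400) = 9393/10000 ≈ 0.939300
step 3 [3y] bond c/1=7/400: DF=(3942959/4000000 − 7/400·(0.978600+0.939300))/(1+7/400) = 4679/5000 ≈ 0.935800
step 4 [4y] zero: DF = P = 4437/5000 ≈ 0.887400
step 5 [5y] bond c/1=9/200: DF=(2182169/2000000 − 9/200·(0.978600+0.939300+0.935800+0.887400))/(1+9/200) = 883/1000 ≈ 0.883000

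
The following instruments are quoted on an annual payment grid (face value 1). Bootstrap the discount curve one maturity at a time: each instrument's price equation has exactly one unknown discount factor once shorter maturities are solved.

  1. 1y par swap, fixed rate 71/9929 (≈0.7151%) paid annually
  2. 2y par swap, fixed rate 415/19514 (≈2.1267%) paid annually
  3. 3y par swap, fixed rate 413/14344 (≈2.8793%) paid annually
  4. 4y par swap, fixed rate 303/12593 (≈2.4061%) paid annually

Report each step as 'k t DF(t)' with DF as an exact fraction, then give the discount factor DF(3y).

1 1 9929/10000
2 2 1917/2000
3 3 4587/5000
4 4 9091/10000
DF(3y) = 4587/5000 ≈ 0.917400

step 1 [1y] swap r/1=71/9929: DF=(1 − 71/9929·(0))/(1+71/9929) = 9929/10000 ≈ 0.992900
step 2 [2y] swap r/1=415/19514: DF=(1 − 415/19514·(0.992900))/(1+415/19514) = 1917/2000 ≈ 0.958500
step 3 [3y] swap r/1=413/14344: DF=(1 − 413/14344·(0.992900+0.958500))/(1+413/14344) = 4587/5000 ≈ 0.917400
step 4 [4y] swap r/1=303/12593: DF=(1 − 303/12593·(0.992900+0.958500+0.917400))/(1+303/12593) = 9091/10000 ≈ 0.909100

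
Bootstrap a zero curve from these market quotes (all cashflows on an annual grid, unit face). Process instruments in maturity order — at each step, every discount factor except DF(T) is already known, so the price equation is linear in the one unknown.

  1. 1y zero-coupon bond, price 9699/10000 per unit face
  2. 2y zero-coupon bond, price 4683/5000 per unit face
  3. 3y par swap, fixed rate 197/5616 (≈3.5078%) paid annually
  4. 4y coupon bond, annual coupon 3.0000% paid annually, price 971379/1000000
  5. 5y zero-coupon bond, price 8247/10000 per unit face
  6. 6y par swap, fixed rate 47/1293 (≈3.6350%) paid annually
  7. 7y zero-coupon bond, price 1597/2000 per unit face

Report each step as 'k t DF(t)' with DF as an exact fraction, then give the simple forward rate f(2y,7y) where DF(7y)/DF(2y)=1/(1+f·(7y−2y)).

1 1 9699/10000
2 2 4683/5000
3 3 1803/2000
4 4 8613/10000
5 5 8247/10000
6 6 8073/10000
7 7 1597/2000
f(2y,7y) = ((4683/5000)/(1597/2000) − 1)/(5) = 1381/39925 ≈ 3.4590%

step 1 [1y] zero: DF = P = 9699/10000 ≈ 0.969900
step 2 [2y] zero: DF = P = 4683/5000 ≈ 0.936600
step 3 [3y] swap r/1=197/5616: DF=(1 − 197/5616·(0.969900+0.936600))/(1+197/5616) = 1803/2000 ≈ 0.901500
step 4 [4y] bond c/1=3/100: DF=(971379/1000000 − 3/100·(0.969900+0.936600+0.901500))/(1+3/100) = 8613/10000 ≈ 0.861300
step 5 [5y] zero: DF = P = 8247/10000 ≈ 0.824700
step 6 [6y] swap r/1=47/1293: DF=(1 − 47/1293·(0.969900+0.936600+0.901500+0.861300+0.824700))/(1+47/1293) = 8073/10000 ≈ 0.807300
step 7 [7y] zero: DF = P = 1597/2000 ≈ 0.798500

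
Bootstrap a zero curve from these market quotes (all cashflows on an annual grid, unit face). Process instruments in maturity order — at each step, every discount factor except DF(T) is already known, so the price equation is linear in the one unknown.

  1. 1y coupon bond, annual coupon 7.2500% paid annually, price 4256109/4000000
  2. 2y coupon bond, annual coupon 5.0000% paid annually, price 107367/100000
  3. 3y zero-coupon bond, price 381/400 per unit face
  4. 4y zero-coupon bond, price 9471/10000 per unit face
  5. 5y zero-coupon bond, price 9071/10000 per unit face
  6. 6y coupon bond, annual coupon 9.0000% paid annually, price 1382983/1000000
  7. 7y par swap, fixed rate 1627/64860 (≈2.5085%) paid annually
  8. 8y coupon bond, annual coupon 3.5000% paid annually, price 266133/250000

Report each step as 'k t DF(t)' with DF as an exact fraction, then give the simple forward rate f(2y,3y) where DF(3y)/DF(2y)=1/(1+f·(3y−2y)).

1 1 9921/10000
2 2 9753/10000
3 3 381/400
4 4 9471/10000
5 5 9071/10000
6 6 4373/5000
7 7 8373/10000
8 8 2023/2500
f(2y,3y) = ((9753/10000)/(381/400) − 1)/(1) = 76/3175 ≈ 2.3937%

step 1 [1y] bond c/1=29/400: DF=(4256109/4000000 − 29/400·(0))/(1+29/400) = 9921/10000 ≈ 0.992100
step 2 [2y] bond c/1=1/20: DF=(107367/100000 − 1/20·(0.992100))/(1+1/20) = 9753/10000 ≈ 0.975300
step 3 [3y] zero: DF = P = 381/400 ≈ 0.952500
step 4 [4y] zero: DF = P = 9471/10000 ≈ 0.947100
step 5 [5y] zero: DF = P = 9071/10000 ≈ 0.907100
step 6 [6y] bond c/1=9/100: DF=(1382983/1000000 − 9/100·(0.992100+0.975300+0.952500+0.947100+0.907100))/(1+9/100) = 4373/5000 ≈ 0.874600
step 7 [7y] swap r/1=1627/64860: DF=(1 − 1627/64860·(0.992100+0.975300+0.952500+0.947100+0.907100+0.874600))/(1+1627/64860) = 8373/10000 ≈ 0.837300
step 8 [8y] bond c/1=7/200: DF=(266133/250000 − 7/200·(0.992100+0.975300+0.952500+0.947100+0.907100+0.874600+0.837300))/(1+7/200) = 2023/2500 ≈ 0.809200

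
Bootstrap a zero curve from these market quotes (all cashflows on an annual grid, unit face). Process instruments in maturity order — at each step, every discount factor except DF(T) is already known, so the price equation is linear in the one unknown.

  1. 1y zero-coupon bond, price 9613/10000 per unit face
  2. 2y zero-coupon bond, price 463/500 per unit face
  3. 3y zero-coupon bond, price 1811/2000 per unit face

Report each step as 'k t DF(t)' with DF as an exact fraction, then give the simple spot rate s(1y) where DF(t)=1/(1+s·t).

1 1 9613/10000
2 2 463/500
3 3 1811/2000
s(1y) = (1/(9613/10000) − 1)/(1) = 387/9613 ≈ 4.0258%

step 1 [1y] zero: DF = P = 9613/10000 ≈ 0.961300
step 2 [2y] zero: DF = P = 463/500 ≈ 0.926000
step 3 [3y] zero: DF = P = 1811/2000 ≈ 0.905500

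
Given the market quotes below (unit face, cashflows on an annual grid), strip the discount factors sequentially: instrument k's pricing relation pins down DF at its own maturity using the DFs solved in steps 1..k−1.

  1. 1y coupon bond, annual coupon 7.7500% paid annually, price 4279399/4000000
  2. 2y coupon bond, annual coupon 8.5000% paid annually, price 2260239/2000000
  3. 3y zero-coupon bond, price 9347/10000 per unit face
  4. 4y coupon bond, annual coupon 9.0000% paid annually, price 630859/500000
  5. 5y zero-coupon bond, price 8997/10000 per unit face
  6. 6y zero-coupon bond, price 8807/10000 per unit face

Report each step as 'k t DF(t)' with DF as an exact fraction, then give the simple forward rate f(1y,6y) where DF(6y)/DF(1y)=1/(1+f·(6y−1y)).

1 1 9929/10000
2 2 4819/5000
3 3 9347/10000
4 4 2297/2500
5 5 8997/10000
6 6 8807/10000
f(1y,6y) = ((9929/10000)/(8807/10000) − 1)/(5) = 1122/44035 ≈ 2.5480%

step 1 [1y] bond c/1=31/400: DF=(4279399/4000000 − 31/400·(0))/(1+31/400) = 9929/10000 ≈ 0.992900
step 2 [2y] bond c/1=17/200: DF=(2260239/2000000 − 17/200·(0.992900))/(1+17/200) = 4819/5000 ≈ 0.963800
step 3 [3y] zero: DF = P = 9347/10000 ≈ 0.934700
step 4 [4y] bond c/1=9/100: DF=(630859/500000 − 9/100·(0.992900+0.963800+0.934700))/(1+9/100) = 2297/2500 ≈ 0.918800
step 5 [5y] zero: DF = P = 8997/10000 ≈ 0.899700
step 6 [6y] zero: DF = P = 8807/10000 ≈ 0.880700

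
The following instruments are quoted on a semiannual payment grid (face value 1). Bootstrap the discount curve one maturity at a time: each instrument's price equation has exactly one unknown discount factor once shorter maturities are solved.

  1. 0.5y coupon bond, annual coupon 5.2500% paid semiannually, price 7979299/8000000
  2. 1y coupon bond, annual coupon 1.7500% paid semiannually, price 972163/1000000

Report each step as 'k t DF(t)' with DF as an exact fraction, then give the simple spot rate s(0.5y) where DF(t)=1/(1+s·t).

step 1 [0.5y] bond c/2=21/800: DF=(7979299/8000000 − 21/800·(0))/(1+21/800) = 9719/10000 ≈ 0.971900
step 2 [1y] bond c/2=7/800: DF=(972163/1000000 − 7/800·(0.971900))/(1+7/800) = 9553/10000 ≈ 0.955300

1 1/2 9719/10000
2 1 9553/10000
s(0.5y) = (1/(9719/10000) − 1)/(1/2) = 562/9719 ≈ 5.7825%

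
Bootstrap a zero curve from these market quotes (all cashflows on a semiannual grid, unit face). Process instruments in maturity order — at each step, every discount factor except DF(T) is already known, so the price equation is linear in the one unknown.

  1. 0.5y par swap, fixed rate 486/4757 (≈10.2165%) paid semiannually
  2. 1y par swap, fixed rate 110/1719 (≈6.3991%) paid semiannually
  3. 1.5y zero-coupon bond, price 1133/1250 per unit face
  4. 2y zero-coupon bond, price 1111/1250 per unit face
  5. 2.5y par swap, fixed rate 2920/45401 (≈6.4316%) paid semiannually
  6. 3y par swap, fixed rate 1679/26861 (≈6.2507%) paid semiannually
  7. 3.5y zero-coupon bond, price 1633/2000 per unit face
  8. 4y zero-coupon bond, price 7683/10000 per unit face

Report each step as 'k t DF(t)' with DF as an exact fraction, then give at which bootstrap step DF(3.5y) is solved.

step 1 [0.5y] swap r/2=243/4757: DF=(1 − 243/4757·(0))/(1+243/4757) = 4757/5000 ≈ 0.951400
step 2 [1y] swap r/2=55/1719: DF=(1 − 55/1719·(0.951400))/(1+55/1719) = 1879/2000 ≈ 0.939500
step 3 [1.5y] zero: DF = P = 1133/1250 ≈ 0.906400
step 4 [2y] zero: DF = P = 1111/1250 ≈ 0.888800
step 5 [2.5y] swap r/2=1460/45401: DF=(1 − 1460/45401·(0.951400+0.939500+0.906400+0.888800))/(1+1460/45401) = 427/500 ≈ 0.854000
step 6 [3y] swap r/2=1679/53722: DF=(1 − 1679/53722·(0.951400+0.939500+0.906400+0.888800+0.854000))/(1+1679/53722) = 8321/10000 ≈ 0.832100
step 7 [3.5y] zero: DF = P = 1633/2000 ≈ 0.816500
step 8 [4y] zero: DF = P = 7683/10000 ≈ 0.768300

1 1/2 4757/5000
2 1 1879/2000
3 3/2 1133/1250
4 2 1111/1250
5 5/2 427/500
6 3 8321/10000
7 7/2 1633/2000
8 4 7683/10000
DF(3.5y) is solved at step 7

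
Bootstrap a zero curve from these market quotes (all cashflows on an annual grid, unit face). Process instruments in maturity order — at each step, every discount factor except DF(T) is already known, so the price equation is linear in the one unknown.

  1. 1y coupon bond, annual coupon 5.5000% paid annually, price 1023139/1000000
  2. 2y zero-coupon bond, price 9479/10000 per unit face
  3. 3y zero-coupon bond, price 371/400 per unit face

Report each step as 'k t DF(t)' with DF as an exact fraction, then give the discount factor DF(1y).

step 1 [1y] bond c/1=11/200: DF=(1023139/1000000 − 11/200·(0))/(1+11/200) = 4849/5000 ≈ 0.969800
step 2 [2y] zero: DF = P = 9479/10000 ≈ 0.947900
step 3 [3y] zero: DF = P = 371/400 ≈ 0.927500

1 1 4849/5000
2 2 9479/10000
3 3 371/400
DF(1y) = 4849/5000 ≈ 0.969800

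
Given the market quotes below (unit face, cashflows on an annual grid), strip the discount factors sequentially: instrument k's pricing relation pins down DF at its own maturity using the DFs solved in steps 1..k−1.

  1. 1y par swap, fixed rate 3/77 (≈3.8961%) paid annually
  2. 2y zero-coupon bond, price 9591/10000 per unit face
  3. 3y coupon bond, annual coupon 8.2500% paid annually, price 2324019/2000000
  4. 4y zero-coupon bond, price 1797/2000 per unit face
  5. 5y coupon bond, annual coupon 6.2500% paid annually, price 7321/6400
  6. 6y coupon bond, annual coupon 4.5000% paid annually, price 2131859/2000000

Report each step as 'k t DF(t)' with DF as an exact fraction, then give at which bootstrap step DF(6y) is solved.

step 1 [1y] swap r/1=3/77: DF=(1 − 3/77·(0))/(1+3/77) = 77/80 ≈ 0.962500
step 2 [2y] zero: DF = P = 9591/10000 ≈ 0.959100
step 3 [3y] bond c/1=33/400: DF=(2324019/2000000 − 33/400·(0.962500+0.959100))/(1+33/400) = 927/1000 ≈ 0.927000
step 4 [4y] zero: DF = P = 1797/2000 ≈ 0.898500
step 5 [5y] bond c/1=1/16: DF=(7321/6400 − 1/16·(0.962500+0.959100+0.927000+0.898500))/(1+1/16) = 4281/5000 ≈ 0.856200
step 6 [6y] bond c/1=9/200: DF=(2131859/2000000 − 9/200·(0.962500+0.959100+0.927000+0.898500+0.856200))/(1+9/200) = 4109/5000 ≈ 0.821800

1 1 77/80
2 2 9591/10000
3 3 927/1000
4 4 1797/2000
5 5 4281/5000
6 6 4109/5000
DF(6y) is solved at step 6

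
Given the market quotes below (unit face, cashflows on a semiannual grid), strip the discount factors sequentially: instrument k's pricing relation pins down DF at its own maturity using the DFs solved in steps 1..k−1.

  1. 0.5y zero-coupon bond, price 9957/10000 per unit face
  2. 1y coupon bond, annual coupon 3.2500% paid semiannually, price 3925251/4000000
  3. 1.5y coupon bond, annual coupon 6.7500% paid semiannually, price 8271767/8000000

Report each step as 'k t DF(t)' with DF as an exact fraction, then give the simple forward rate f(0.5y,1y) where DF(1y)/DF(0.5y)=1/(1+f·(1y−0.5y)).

step 1 [0.5y] zero: DF = P = 9957/10000 ≈ 0.995700
step 2 [1y] bond c/2=13/800: DF=(3925251/4000000 − 13/800·(0.995700))/(1+13/800) = 9497/10000 ≈ 0.949700
step 3 [1.5y] bond c/2=27/800: DF=(8271767/8000000 − 27/800·(0.995700+0.949700))/(1+27/800) = 9367/10000 ≈ 0.936700

1 1/2 9957/10000
2 1 9497/10000
3 3/2 9367/10000
f(0.5y,1y) = ((9957/10000)/(9497/10000) − 1)/(1/2) = 920/9497 ≈ 9.6873%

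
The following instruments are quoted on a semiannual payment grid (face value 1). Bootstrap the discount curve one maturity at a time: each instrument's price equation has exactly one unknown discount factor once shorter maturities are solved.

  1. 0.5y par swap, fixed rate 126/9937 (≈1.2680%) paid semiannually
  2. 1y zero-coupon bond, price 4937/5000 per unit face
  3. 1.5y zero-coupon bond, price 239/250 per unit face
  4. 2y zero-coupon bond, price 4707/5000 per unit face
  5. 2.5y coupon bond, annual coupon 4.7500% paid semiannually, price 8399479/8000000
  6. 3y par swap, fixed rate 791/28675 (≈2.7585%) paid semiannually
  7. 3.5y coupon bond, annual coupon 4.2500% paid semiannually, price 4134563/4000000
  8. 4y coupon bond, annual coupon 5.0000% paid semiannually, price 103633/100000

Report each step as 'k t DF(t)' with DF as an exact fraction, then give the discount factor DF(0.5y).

step 1 [0.5y] swap r/2=63/9937: DF=(1 − 63/9937·(0))/(1+63/9937) = 9937/10000 ≈ 0.993700
step 2 [1y] zero: DF = P = 4937/5000 ≈ 0.987400
step 3 [1.5y] zero: DF = P = 239/250 ≈ 0.956000
step 4 [2y] zero: DF = P = 4707/5000 ≈ 0.941400
step 5 [2.5y] bond c/2=19/800: DF=(8399479/8000000 − 19/800·(0.993700+0.987400+0.956000+0.941400))/(1+19/800) = 2339/2500 ≈ 0.935600
step 6 [3y] swap r/2=791/57350: DF=(1 − 791/57350·(0.993700+0.987400+0.956000+0.941400+0.935600))/(1+791/57350) = 9209/10000 ≈ 0.920900
step 7 [3.5y] bond c/2=17/800: DF=(4134563/4000000 − 17/800·(0.993700+0.987400+0.956000+0.941400+0.935600+0.920900))/(1+17/800) = 558/625 ≈ 0.892800
step 8 [4y] bond c/2=1/40: DF=(103633/100000 − 1/40·(0.993700+0.987400+0.956000+0.941400+0.935600+0.920900+0.892800))/(1+1/40) = 4247/5000 ≈ 0.849400

1 1/2 9937/10000
2 1 4937/5000
3 3/2 239/250
4 2 4707/5000
5 5/2 2339/2500
6 3 9209/10000
7 7/2 558/625
8 4 4247/5000
DF(0.5y) = 9937/10000 ≈ 0.993700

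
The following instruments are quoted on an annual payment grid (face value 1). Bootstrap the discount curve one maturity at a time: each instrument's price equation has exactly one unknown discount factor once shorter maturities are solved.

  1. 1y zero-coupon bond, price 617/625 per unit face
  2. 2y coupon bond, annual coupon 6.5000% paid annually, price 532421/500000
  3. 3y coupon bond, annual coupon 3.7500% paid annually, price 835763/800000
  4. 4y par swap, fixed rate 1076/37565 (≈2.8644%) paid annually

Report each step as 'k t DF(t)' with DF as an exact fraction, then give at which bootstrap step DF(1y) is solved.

1 1 617/625
2 2 2349/2500
3 3 9373/10000
4 4 2231/2500
DF(1y) is solved at step 1

step 1 [1y] zero: DF = P = 617/625 ≈ 0.987200
step 2 [2y] bond c/1=13/200: DF=(532421/500000 − 13/200·(0.987200))/(1+13/200) = 2349/2500 ≈ 0.939600
step 3 [3y] bond c/1=3/80: DF=(835763/800000 − 3/80·(0.987200+0.939600))/(1+3/80) = 9373/10000 ≈ 0.937300
step 4 [4y] swap r/1=1076/37565: DF=(1 − 1076/37565·(0.987200+0.939600+0.937300))/(1+1076/37565) = 2231/2500 ≈ 0.892400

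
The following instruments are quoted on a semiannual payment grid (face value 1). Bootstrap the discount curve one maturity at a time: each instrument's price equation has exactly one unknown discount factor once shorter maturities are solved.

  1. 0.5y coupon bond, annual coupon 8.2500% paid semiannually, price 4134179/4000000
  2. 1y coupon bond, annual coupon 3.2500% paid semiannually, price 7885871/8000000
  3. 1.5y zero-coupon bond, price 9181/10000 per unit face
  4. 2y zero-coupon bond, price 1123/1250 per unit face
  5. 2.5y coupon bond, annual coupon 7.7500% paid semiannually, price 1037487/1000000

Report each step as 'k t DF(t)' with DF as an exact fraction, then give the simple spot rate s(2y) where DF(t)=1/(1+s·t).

1 1/2 4963/5000
2 1 9541/10000
3 3/2 9181/10000
4 2 1123/1250
5 5/2 1073/1250
s(2y) = (1/(1123/1250) − 1)/(2) = 127/2246 ≈ 5.6545%

step 1 [0.5y] bond c/2=33/800: DF=(4134179/4000000 − 33/800·(0))/(1+33/800) = 4963/5000 ≈ 0.992600
step 2 [1y] bond c/2=13/800: DF=(7885871/8000000 − 13/800·(0.992600))/(1+13/800) = 9541/10000 ≈ 0.954100
step 3 [1.5y] zero: DF = P = 9181/10000 ≈ 0.918100
step 4 [2y] zero: DF = P = 1123/1250 ≈ 0.898400
step 5 [2.5y] bond c/2=31/800: DF=(1037487/1000000 − 31/800·(0.992600+0.954100+0.918100+0.898400))/(1+31/800) = 1073/1250 ≈ 0.858400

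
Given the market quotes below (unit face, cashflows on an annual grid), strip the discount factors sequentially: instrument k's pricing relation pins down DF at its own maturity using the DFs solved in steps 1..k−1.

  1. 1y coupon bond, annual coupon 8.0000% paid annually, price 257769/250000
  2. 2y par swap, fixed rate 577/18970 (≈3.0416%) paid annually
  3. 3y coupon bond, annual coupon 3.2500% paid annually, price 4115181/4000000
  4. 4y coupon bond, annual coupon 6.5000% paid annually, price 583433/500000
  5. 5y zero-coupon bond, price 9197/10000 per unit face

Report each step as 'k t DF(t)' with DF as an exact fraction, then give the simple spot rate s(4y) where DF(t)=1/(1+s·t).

step 1 [1y] bond c/1=2/25: DF=(257769/250000 − 2/25·(0))/(1+2/25) = 9547/10000 ≈ 0.954700
step 2 [2y] swap r/1=577/18970: DF=(1 − 577/18970·(0.954700))/(1+577/18970) = 9423/10000 ≈ 0.942300
step 3 [3y] bond c/1=13/400: DF=(4115181/4000000 − 13/400·(0.954700+0.942300))/(1+13/400) = 9367/10000 ≈ 0.936700
step 4 [4y] bond c/1=13/200: DF=(583433/500000 − 13/200·(0.954700+0.942300+0.936700))/(1+13/200) = 9227/10000 ≈ 0.922700
step 5 [5y] zero: DF = P = 9197/10000 ≈ 0.919700

1 1 9547/10000
2 2 9423/10000
3 3 9367/10000
4 4 9227/10000
5 5 9197/10000
s(4y) = (1/(9227/10000) − 1)/(4) = 773/36908 ≈ 2.0944%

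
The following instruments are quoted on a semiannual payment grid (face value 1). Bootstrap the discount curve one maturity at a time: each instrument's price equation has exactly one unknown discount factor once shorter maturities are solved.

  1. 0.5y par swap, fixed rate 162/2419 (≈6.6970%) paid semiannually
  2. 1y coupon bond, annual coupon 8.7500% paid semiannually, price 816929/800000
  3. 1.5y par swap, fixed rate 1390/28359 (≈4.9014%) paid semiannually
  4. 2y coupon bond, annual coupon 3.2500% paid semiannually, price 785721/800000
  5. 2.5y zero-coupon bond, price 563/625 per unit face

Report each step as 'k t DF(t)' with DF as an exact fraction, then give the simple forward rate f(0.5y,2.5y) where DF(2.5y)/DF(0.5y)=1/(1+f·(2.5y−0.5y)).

1 1/2 2419/2500
2 1 4689/5000
3 3/2 1861/2000
4 2 9211/10000
5 5/2 563/625
f(0.5y,2.5y) = ((2419/2500)/(563/625) − 1)/(2) = 167/4504 ≈ 3.7078%

step 1 [0.5y] swap r/2=81/2419: DF=(1 − 81/2419·(0))/(1+81/2419) = 2419/2500 ≈ 0.967600
step 2 [1y] bond c/2=7/160: DF=(816929/800000 − 7/160·(0.967600))/(1+7/160) = 4689/5000 ≈ 0.937800
step 3 [1.5y] swap r/2=695/28359: DF=(1 − 695/28359·(0.967600+0.937800))/(1+695/28359) = 1861/2000 ≈ 0.930500
step 4 [2y] bond c/2=13/800: DF=(785721/800000 − 13/800·(0.967600+0.937800+0.930500))/(1+13/800) = 9211/10000 ≈ 0.921100
step 5 [2.5y] zero: DF = P = 563/625 ≈ 0.900800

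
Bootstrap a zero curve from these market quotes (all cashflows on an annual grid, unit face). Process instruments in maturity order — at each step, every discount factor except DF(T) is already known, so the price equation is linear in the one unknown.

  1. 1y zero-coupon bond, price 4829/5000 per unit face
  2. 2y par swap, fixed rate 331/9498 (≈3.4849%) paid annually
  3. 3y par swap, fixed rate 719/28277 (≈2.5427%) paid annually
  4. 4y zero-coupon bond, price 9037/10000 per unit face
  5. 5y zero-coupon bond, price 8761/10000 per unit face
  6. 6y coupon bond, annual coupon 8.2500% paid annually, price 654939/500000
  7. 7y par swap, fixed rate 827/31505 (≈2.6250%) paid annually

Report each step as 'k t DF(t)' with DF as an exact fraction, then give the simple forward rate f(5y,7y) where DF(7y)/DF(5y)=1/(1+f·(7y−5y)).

step 1 [1y] zero: DF = P = 4829/5000 ≈ 0.965800
step 2 [2y] swap r/1=331/9498: DF=(1 − 331/9498·(0.965800))/(1+331/9498) = 4669/5000 ≈ 0.933800
step 3 [3y] swap r/1=719/28277: DF=(1 − 719/28277·(0.965800+0.933800))/(1+719/28277) = 9281/10000 ≈ 0.928100
step 4 [4y] zero: DF = P = 9037/10000 ≈ 0.903700
step 5 [5y] zero: DF = P = 8761/10000 ≈ 0.876100
step 6 [6y] bond c/1=33/400: DF=(654939/500000 − 33/400·(0.965800+0.933800+0.928100+0.903700+0.876100))/(1+33/400) = 8589/10000 ≈ 0.858900
step 7 [7y] swap r/1=827/31505: DF=(1 − 827/31505·(0.965800+0.933800+0.928100+0.903700+0.876100+0.858900))/(1+827/31505) = 4173/5000 ≈ 0.834600

1 1 4829/5000
2 2 4669/5000
3 3 9281/10000
4 4 9037/10000
5 5 8761/10000
6 6 8589/10000
7 7 4173/5000
f(5y,7y) = ((8761/10000)/(4173/5000) − 1)/(2) = 415/16692 ≈ 2.4862%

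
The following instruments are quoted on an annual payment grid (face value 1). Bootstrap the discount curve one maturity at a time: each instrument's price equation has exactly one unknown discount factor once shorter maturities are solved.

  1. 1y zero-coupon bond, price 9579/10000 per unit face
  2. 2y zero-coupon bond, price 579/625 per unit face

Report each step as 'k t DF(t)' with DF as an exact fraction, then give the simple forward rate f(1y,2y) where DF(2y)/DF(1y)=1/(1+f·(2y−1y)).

1 1 9579/10000
2 2 579/625
f(1y,2y) = ((9579/10000)/(579/625) − 1)/(1) = 105/3088 ≈ 3.4003%

step 1 [1y] zero: DF = P = 9579/10000 ≈ 0.957900
step 2 [2y] zero: DF = P = 579/625 ≈ 0.926400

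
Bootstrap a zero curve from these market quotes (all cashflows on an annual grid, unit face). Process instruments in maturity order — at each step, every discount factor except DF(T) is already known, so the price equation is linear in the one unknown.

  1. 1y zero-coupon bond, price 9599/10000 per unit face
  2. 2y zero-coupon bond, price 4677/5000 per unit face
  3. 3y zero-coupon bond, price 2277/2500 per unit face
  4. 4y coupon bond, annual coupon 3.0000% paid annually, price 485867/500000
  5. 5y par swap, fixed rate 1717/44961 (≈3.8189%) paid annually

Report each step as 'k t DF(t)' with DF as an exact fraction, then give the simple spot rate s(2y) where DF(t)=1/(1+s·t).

step 1 [1y] zero: DF = P = 9599/10000 ≈ 0.959900
step 2 [2y] zero: DF = P = 4677/5000 ≈ 0.935400
step 3 [3y] zero: DF = P = 2277/2500 ≈ 0.910800
step 4 [4y] bond c/1=3/100: DF=(485867/500000 − 3/100·(0.959900+0.935400+0.910800))/(1+3/100) = 8617/10000 ≈ 0.861700
step 5 [5y] swap r/1=1717/44961: DF=(1 − 1717/44961·(0.959900+0.935400+0.910800+0.861700))/(1+1717/44961) = 8283/10000 ≈ 0.828300

1 1 9599/10000
2 2 4677/5000
3 3 2277/2500
4 4 8617/10000
5 5 8283/10000
s(2y) = (1/(4677/5000) − 1)/(2) = 323/9354 ≈ 3.4531%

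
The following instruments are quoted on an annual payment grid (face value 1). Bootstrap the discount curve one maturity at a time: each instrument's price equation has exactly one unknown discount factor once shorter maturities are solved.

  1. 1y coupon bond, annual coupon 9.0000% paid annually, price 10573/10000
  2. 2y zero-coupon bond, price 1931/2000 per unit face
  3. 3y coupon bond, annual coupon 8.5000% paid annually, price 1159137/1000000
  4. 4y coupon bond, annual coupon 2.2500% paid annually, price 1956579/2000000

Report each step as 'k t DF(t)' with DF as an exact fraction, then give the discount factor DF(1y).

step 1 [1y] bond c/1=9/100: DF=(10573/10000 − 9/100·(0))/(1+9/100) = 97/100 ≈ 0.970000
step 2 [2y] zero: DF = P = 1931/2000 ≈ 0.965500
step 3 [3y] bond c/1=17/200: DF=(1159137/1000000 − 17/200·(0.970000+0.965500))/(1+17/200) = 9167/10000 ≈ 0.916700
step 4 [4y] bond c/1=9/400: DF=(1956579/2000000 − 9/400·(0.970000+0.965500+0.916700))/(1+9/400) = 447/500 ≈ 0.894000

1 1 97/100
2 2 1931/2000
3 3 9167/10000
4 4 447/500
DF(1y) = 97/100 ≈ 0.970000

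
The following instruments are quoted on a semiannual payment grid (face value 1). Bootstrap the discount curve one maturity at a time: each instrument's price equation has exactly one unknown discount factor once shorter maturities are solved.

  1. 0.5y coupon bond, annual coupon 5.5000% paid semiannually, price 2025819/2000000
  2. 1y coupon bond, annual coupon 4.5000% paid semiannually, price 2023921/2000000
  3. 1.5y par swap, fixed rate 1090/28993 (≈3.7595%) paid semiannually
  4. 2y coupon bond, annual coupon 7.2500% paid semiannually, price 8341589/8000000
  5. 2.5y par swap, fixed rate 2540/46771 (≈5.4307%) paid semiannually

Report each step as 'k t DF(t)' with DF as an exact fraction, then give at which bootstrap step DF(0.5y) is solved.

step 1 [0.5y] bond c/2=11/400: DF=(2025819/2000000 − 11/400·(0))/(1+11/400) = 4929/5000 ≈ 0.985800
step 2 [1y] bond c/2=9/400: DF=(2023921/2000000 − 9/400·(0.985800))/(1+9/400) = 121/125 ≈ 0.968000
step 3 [1.5y] swap r/2=545/28993: DF=(1 − 545/28993·(0.985800+0.968000))/(1+545/28993) = 1891/2000 ≈ 0.945500
step 4 [2y] bond c/2=29/800: DF=(8341589/8000000 − 29/800·(0.985800+0.968000+0.945500))/(1+29/800) = 1131/1250 ≈ 0.904800
step 5 [2.5y] swap r/2=1270/46771: DF=(1 − 1270/46771·(0.985800+0.968000+0.945500+0.904800))/(1+1270/46771) = 873/1000 ≈ 0.873000

1 1/2 4929/5000
2 1 121/125
3 3/2 1891/2000
4 2 1131/1250
5 5/2 873/1000
DF(0.5y) is solved at step 1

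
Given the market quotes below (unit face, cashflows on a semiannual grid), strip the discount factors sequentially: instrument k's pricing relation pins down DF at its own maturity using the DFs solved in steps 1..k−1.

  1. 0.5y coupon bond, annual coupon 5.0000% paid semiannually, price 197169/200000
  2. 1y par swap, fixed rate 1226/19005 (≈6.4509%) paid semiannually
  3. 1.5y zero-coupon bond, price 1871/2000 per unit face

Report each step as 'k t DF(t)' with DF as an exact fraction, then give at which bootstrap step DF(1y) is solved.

step 1 [0.5y] bond c/2=1/40: DF=(197169/200000 − 1/40·(0))/(1+1/40) = 4809/5000 ≈ 0.961800
step 2 [1y] swap r/2=613/19005: DF=(1 − 613/19005·(0.961800))/(1+613/19005) = 9387/10000 ≈ 0.938700
step 3 [1.5y] zero: DF = P = 1871/2000 ≈ 0.935500

1 1/2 4809/5000
2 1 9387/10000
3 3/2 1871/2000
DF(1y) is solved at step 2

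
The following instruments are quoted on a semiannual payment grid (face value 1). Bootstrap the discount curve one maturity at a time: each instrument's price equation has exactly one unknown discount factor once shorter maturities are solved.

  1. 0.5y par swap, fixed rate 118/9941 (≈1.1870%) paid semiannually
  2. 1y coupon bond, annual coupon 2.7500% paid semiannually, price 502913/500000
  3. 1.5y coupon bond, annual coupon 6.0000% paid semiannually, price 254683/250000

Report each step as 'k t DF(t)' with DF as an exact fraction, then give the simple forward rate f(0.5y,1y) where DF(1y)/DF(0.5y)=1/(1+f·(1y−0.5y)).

1 1/2 9941/10000
2 1 9787/10000
3 3/2 2329/2500
f(0.5y,1y) = ((9941/10000)/(9787/10000) − 1)/(1/2) = 308/9787 ≈ 3.1470%

step 1 [0.5y] swap r/2=59/9941: DF=(1 − 59/9941·(0))/(1+59/9941) = 9941/10000 ≈ 0.994100
step 2 [1y] bond c/2=11/800: DF=(502913/500000 − 11/800·(0.994100))/(1+11/800) = 9787/10000 ≈ 0.978700
step 3 [1.5y] bond c/2=3/100: DF=(254683/250000 − 3/100·(0.994100+0.978700))/(1+3/100) = 2329/2500 ≈ 0.931600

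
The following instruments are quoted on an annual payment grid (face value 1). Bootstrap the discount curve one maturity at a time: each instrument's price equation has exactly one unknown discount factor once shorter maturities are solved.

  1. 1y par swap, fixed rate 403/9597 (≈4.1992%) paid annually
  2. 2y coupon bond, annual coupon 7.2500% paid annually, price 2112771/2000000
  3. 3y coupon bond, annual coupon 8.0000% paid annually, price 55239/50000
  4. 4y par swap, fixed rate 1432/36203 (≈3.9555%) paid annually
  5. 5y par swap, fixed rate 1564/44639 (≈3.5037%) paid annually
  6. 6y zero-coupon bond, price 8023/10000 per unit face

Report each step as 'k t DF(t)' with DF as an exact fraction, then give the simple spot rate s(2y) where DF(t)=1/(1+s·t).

1 1 9597/10000
2 2 9201/10000
3 3 8837/10000
4 4 1071/1250
5 5 2109/2500
6 6 8023/10000
s(2y) = (1/(9201/10000) − 1)/(2) = 799/18402 ≈ 4.3419%

step 1 [1y] swap r/1=403/9597: DF=(1 − 403/9597·(0))/(1+403/9597) = 9597/10000 ≈ 0.959700
step 2 [2y] bond c/1=29/400: DF=(2112771/2000000 − 29/400·(0.959700))/(1+29/400) = 9201/10000 ≈ 0.920100
step 3 [3y] bond c/1=2/25: DF=(55239/50000 − 2/25·(0.959700+0.920100))/(1+2/25) = 8837/10000 ≈ 0.883700
step 4 [4y] swap r/1=1432/36203: DF=(1 − 1432/36203·(0.959700+0.920100+0.883700))/(1+1432/36203) = 1071/1250 ≈ 0.856800
step 5 [5y] swap r/1=1564/44639: DF=(1 − 1564/44639·(0.959700+0.920100+0.883700+0.856800))/(1+1564/44639) = 2109/2500 ≈ 0.843600
step 6 [6y] zero: DF = P = 8023/10000 ≈ 0.802300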